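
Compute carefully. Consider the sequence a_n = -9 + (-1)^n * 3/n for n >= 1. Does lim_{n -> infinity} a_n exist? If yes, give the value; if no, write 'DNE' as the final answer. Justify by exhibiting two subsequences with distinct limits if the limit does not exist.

Examine the behaviour of a_n along subsequences.
Even-n subsequence a_{2k} = -9 + 3/(2k) -> -9. Odd-n subsequence a_{2k+1} = -9 - 3/(2k+1) -> -9. Both tend to -9, which suggests the limit is -9; verify directly.
|a_n - (-9)| = |(-1)^n * 3/n| = 3/n for every n >= 1.
Given epsilon > 0, choose a positive integer N > 3/epsilon. Then for all n >= N, |a_n - (-9)| = 3/n <= 3/N < epsilon.
So by the definition of the limit, lim a_n exists and equals -9.

-9


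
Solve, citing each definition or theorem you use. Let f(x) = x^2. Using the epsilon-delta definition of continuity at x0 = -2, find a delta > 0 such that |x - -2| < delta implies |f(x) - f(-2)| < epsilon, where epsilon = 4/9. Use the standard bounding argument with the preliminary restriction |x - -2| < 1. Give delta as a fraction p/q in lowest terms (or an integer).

Factor: |x^2 - (-2)^2| = |x - -2| * |x + -2|.
Impose |x - -2| < 1 first. Then |x + -2| = |(x - -2) + 2*(-2)| <= |x - -2| + 2*|-2| < 1 + 4 = 5.
So |x^2 - (-2)^2| < delta * 5.
We need delta * 5 <= 4/9, i.e. delta <= 4/9/5 = 4/45.
Since 4/45 < 1, this is tighter than 1; take delta = 4/45.
So delta = 4/45 works.

4/45


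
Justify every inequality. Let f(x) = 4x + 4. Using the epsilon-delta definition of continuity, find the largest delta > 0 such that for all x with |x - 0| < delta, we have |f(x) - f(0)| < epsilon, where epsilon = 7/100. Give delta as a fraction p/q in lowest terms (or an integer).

We compute f(0) = 4*(0) + 4 = 4.
|f(x) - f(0)| = |4x + 4 - (4)| = |4(x - 0)| = 4|x - 0|.
We need 4|x - 0| < 7/100, i.e. |x - 0| < 7/100 / 4 = 7/400.
So any delta <= 7/400 works. Conversely, if delta > 7/400, then x = 0 + 7/400 satisfies |x - 0| = 7/400 < delta but |f(x) - f(0)| = 4 * 7/400 = 7/100, which is not < 7/100; so no larger delta works.
Hence the largest such delta is 7/400.

7/400


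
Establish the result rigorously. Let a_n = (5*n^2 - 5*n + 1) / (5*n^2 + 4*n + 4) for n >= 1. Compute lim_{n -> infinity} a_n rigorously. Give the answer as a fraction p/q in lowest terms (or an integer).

Divide numerator and denominator by n^2, the highest power:
numerator / n^2 = 5 - 5/n + n^(-2)
denominator / n^2 = 5 + 4/n + 4/n^2
As n -> infinity, all terms of the form c/n^k (k >= 1) tend to 0.
So numerator / n^2 -> 5 and denominator / n^2 -> 5.
Therefore lim a_n = 1.

1


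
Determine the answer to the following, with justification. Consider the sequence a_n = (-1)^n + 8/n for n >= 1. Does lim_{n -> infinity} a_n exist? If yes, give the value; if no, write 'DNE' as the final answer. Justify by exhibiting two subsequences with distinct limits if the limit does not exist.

Examine the behaviour of a_n along subsequences.
a_{2k} = 1 + 8/(2k) -> 1. a_{2k+1} = -1 + 8/(2k+1) -> -1.
Since these two subsequential limits are 1 and -1, distinct, the full sequence cannot converge (a convergent sequence has all subsequences tending to the same limit). So lim a_n does not exist.

DNE


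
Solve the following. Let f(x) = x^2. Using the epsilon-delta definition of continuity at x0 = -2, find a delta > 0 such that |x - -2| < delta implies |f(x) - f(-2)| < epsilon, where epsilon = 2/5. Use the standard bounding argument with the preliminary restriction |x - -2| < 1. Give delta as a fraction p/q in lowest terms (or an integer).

Factor: |x^2 - (-2)^2| = |x - -2| * |x + -2|.
Impose |x - -2| < 1 first. Then |x + -2| = |(x - -2) + 2*(-2)| <= |x - -2| + 2*|-2| < 1 + 4 = 5.
So |x^2 - (-2)^2| < delta * 5.
We need delta * 5 <= 2/5, i.e. delta <= 2/5/5 = 2/25.
Since 2/25 < 1, this is tighter than 1; take delta = 2/25.
So delta = 2/25 works.

2/25


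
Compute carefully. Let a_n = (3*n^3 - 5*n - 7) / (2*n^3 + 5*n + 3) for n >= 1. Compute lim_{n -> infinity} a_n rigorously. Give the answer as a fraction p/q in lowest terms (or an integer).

Divide numerator and denominator by n^3, the highest power:
numerator / n^3 = 3 - 5/n^2 - 7/n^3
denominator / n^3 = 2 + 5/n^2 + 3/n^3
As n -> infinity, all terms of the form c/n^k (k >= 1) tend to 0.
So numerator / n^3 -> 3 and denominator / n^3 -> 2.
Therefore lim a_n = 3/2.

3/2


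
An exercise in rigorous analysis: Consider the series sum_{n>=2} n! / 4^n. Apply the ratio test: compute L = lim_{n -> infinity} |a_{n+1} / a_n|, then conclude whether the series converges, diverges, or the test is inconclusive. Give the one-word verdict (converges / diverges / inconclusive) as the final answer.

Let a_n denote the general term. Form the ratio a_{n+1}/a_n and simplify:
a_{n+1}/a_n = n/4 + 1/4
Take the limit as n -> infinity: L = infinity.
Since L = infinity > 1 (or L = infinity), the ratio test implies the series diverges.

diverges


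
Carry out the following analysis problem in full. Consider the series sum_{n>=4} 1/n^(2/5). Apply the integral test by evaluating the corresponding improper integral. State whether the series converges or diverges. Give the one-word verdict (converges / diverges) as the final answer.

Let f(x) = x^(-2/5). Then f is positive, continuous, and decreasing on [4, infinity), so the integral test applies.
Compute the improper integral int_{4}^infinity f(x) dx:
  antiderivative F(x) = 5*x^(3/5)/3.
  As x -> infinity, F(x) -> infinity (since p = 2/5 < 1).
  So the integral diverges. By the integral test, the series diverges.

diverges


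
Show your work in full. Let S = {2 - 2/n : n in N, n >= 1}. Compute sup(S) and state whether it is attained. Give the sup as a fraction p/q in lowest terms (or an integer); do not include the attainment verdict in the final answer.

Analysis:
- Values: 0, 1, 4/3, 3/2, ... strictly increasing.
- Minimum is 0 (n=1); inf = 0 (attained).
- 2 - 2/n -> 2 from below; sup = 2, not attained.
Conclusion: sup(S) = 2, not attained in S.

2


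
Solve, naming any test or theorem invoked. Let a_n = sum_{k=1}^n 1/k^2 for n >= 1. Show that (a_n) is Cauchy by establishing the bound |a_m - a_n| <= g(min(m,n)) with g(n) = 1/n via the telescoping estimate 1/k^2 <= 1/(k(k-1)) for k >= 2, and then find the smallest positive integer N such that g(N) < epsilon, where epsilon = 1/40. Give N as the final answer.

For m > n >= 1: |a_m - a_n| = sum_{k=n+1}^m 1/k^2.
Use 1/k^2 <= 1/(k(k-1)) = 1/(k-1) - 1/k for k >= 2:
sum_{k=n+1}^m 1/k^2 <= sum_{k=n+1}^m (1/(k-1) - 1/k) = 1/n - 1/m <= 1/n.
By symmetry the same bound holds with n,m swapped, so |a_m - a_n| <= 1/min(m,n) = g(min(m,n)). Since g(n) -> 0, (a_n) is Cauchy.
Now solve g(N) < 1/40: 1/N < 1/40 <=> N > 1/(1/40) = 40.
The smallest integer strictly greater than 40 is N = 41.
Check: g(41) = 1/41 < 1/40; g(40) = 1/40 >= 1/40. So N = 41.

41


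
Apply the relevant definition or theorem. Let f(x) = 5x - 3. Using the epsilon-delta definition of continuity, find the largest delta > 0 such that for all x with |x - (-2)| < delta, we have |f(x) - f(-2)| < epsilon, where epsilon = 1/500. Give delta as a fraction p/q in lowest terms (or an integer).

We compute f(-2) = 5*(-2) - 3 = -13.
|f(x) - f(-2)| = |5x - 3 - (-13)| = |5(x - (-2))| = 5|x - (-2)|.
We need 5|x - (-2)| < 1/500, i.e. |x - (-2)| < 1/500 / 5 = 1/2500.
So any delta <= 1/2500 works. Conversely, if delta > 1/2500, then x = -2 + 1/2500 satisfies |x - (-2)| = 1/2500 < delta but |f(x) - f(-2)| = 5 * 1/2500 = 1/500, which is not < 1/500; so no larger delta works.
Hence the largest such delta is 1/2500.

1/2500


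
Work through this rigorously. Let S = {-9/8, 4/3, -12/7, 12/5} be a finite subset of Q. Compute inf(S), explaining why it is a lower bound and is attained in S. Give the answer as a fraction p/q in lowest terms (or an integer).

S is finite, so inf(S) = min(S).
Sorted increasing:
-12/7, -9/8, 4/3, 12/5
The extremum is -12/7.
For every x in S, x >= -12/7. And -12/7 is in S, so it is attained.
Therefore inf(S) = -12/7.

-12/7


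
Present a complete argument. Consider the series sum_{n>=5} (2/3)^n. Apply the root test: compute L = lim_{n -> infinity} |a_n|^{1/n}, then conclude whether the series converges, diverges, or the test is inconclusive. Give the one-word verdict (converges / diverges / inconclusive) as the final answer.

Let a_n denote the general term. Form |a_n|^(1/n) and simplify:
|a_n|^(1/n) = 2/3
Take the limit as n -> infinity: L = 2/3.
Since L = 2/3 < 1, the root test implies convergence.

converges


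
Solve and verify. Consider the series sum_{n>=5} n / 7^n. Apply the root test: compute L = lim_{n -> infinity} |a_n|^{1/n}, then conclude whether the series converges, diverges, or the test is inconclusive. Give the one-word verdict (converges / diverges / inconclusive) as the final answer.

Let a_n denote the general term. Form |a_n|^(1/n) and simplify:
|a_n|^(1/n) = n^(1/n)/7
Take the limit as n -> infinity: L = 1/7.
Since L = 1/7 < 1, the root test implies convergence.

converges


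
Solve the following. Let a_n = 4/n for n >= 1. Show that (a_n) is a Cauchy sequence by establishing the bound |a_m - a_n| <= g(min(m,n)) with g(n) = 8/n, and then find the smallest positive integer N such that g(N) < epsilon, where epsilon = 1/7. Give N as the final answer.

For any m, n >= 1, by the triangle inequality:
|a_m - a_n| = |4/m - 4/n| <= 4*1/m + 4*1/n <= 8/min(m,n).
So g(n) = 8/n bounds the Cauchy difference. Since g(n) -> 0, (a_n) is Cauchy.
Now solve g(N) < 1/7: 8/N < 1/7 <=> N > 8 / (1/7) = 56.
The smallest integer strictly greater than 56 is N = 57.
Check: g(57) = 8/57 = 8/57 < 1/7; g(56) = 1/7 >= 1/7. So N = 57.

57


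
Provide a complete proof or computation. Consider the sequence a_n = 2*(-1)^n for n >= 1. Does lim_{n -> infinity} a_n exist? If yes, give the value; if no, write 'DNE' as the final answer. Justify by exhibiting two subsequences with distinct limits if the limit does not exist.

Examine the behaviour of a_n along subsequences.
Even-n subsequence a_{2k} = 2 -> 2. Odd-n subsequence a_{2k+1} = -2 -> -2.
Since these two subsequential limits are 2 and -2, distinct, the full sequence cannot converge (a convergent sequence has all subsequences tending to the same limit). So lim a_n does not exist.

DNE


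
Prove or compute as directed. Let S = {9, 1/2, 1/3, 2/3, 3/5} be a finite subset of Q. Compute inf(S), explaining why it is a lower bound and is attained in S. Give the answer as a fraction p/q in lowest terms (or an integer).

S is finite, so inf(S) = min(S).
Sorted increasing:
1/3, 1/2, 3/5, 2/3, 9
The extremum is 1/3.
For every x in S, x >= 1/3. And 1/3 is in S, so it is attained.
Therefore inf(S) = 1/3.

1/3


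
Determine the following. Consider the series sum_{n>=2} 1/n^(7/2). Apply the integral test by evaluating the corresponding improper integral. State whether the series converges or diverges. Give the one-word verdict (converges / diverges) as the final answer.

Let f(x) = x^(-7/2). Then f is positive, continuous, and decreasing on [2, infinity), so the integral test applies.
Compute the improper integral int_{2}^infinity f(x) dx:
  antiderivative F(x) = -2/(5*x^(5/2)).
  As x -> infinity, F(x) -> 0 (since p = 7/2 > 1).
  So int = F(infinity) - F(2) = 0 - (-sqrt(2)/20) = sqrt(2)/20.
  Finite, so by the integral test, the series converges.

converges


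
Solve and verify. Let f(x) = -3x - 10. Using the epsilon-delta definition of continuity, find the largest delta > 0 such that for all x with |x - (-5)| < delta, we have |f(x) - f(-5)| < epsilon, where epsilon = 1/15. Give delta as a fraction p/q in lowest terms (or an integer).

We compute f(-5) = -3*(-5) - 10 = 5.
|f(x) - f(-5)| = |-3x - 10 - (5)| = |-3(x - (-5))| = 3|x - (-5)|.
We need 3|x - (-5)| < 1/15, i.e. |x - (-5)| < 1/15 / 3 = 1/45.
So any delta <= 1/45 works. Conversely, if delta > 1/45, then x = -5 + 1/45 satisfies |x - (-5)| = 1/45 < delta but |f(x) - f(-5)| = 3 * 1/45 = 1/15, which is not < 1/15; so no larger delta works.
Hence the largest such delta is 1/45.

1/45


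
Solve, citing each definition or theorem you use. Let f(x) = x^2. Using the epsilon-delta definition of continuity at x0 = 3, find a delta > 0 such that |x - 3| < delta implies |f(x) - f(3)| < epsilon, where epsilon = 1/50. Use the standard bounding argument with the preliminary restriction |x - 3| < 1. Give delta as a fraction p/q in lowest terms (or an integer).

Factor: |x^2 - (3)^2| = |x - 3| * |x + 3|.
Impose |x - 3| < 1 first. Then |x + 3| = |(x - 3) + 2*(3)| <= |x - 3| + 2*|3| < 1 + 6 = 7.
So |x^2 - (3)^2| < delta * 7.
We need delta * 7 <= 1/50, i.e. delta <= 1/50/7 = 1/350.
Since 1/350 < 1, this is tighter than 1; take delta = 1/350.
So delta = 1/350 works.

1/350


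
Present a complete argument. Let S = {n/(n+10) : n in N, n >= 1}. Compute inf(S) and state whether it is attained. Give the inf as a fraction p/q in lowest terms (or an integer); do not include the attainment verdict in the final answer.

Analysis:
- Values: 1/11, 1/6, 3/13, 2/7, ... strictly increasing.
- Minimum is 1/11 (n=1); inf = 1/11 (attained).
- n/(n+10) = 1 - 10/(n+10) -> 1 from below as n -> infinity, and never equals 1.
- So sup = 1 (not attained).
Conclusion: inf(S) = 1/11, attained in S.

1/11


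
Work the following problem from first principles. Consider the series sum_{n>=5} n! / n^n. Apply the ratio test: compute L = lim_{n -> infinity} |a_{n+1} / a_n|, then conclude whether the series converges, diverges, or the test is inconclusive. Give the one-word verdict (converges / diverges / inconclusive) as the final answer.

Let a_n denote the general term. Form the ratio a_{n+1}/a_n and simplify:
a_{n+1}/a_n = (n/(n + 1))^n
Take the limit as n -> infinity: L = exp(-1).
Since L = exp(-1) < 1, the ratio test implies the series converges.

converges


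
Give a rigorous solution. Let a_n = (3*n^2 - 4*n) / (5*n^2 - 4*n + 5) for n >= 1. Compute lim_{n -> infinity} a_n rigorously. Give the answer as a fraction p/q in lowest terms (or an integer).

Divide numerator and denominator by n^2, the highest power:
numerator / n^2 = 3 - 4/n
denominator / n^2 = 5 - 4/n + 5/n^2
As n -> infinity, all terms of the form c/n^k (k >= 1) tend to 0.
So numerator / n^2 -> 3 and denominator / n^2 -> 5.
Therefore lim a_n = 3/5.

3/5


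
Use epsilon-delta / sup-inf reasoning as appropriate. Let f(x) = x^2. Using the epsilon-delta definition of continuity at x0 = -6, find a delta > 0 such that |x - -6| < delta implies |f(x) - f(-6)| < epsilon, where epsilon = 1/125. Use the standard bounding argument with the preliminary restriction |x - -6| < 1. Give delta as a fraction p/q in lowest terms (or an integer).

Factor: |x^2 - (-6)^2| = |x - -6| * |x + -6|.
Impose |x - -6| < 1 first. Then |x + -6| = |(x - -6) + 2*(-6)| <= |x - -6| + 2*|-6| < 1 + 12 = 13.
So |x^2 - (-6)^2| < delta * 13.
We need delta * 13 <= 1/125, i.e. delta <= 1/125/13 = 1/1625.
Since 1/1625 < 1, this is tighter than 1; take delta = 1/1625.
So delta = 1/1625 works.

1/1625


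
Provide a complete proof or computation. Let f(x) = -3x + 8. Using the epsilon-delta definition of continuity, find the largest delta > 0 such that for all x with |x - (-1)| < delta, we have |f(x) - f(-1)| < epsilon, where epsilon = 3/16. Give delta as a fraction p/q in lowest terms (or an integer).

We compute f(-1) = -3*(-1) + 8 = 11.
|f(x) - f(-1)| = |-3x + 8 - (11)| = |-3(x - (-1))| = 3|x - (-1)|.
We need 3|x - (-1)| < 3/16, i.e. |x - (-1)| < 3/16 / 3 = 1/16.
So any delta <= 1/16 works. Conversely, if delta > 1/16, then x = -1 + 1/16 satisfies |x - (-1)| = 1/16 < delta but |f(x) - f(-1)| = 3 * 1/16 = 3/16, which is not < 3/16; so no larger delta works.
Hence the largest such delta is 1/16.

1/16


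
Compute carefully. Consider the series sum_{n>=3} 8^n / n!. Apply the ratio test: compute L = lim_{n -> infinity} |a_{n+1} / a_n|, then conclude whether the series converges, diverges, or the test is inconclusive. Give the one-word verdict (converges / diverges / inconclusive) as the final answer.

Let a_n denote the general term. Form the ratio a_{n+1}/a_n and simplify:
a_{n+1}/a_n = 8/(n + 1)
Take the limit as n -> infinity: L = 0.
Since L = 0 < 1, the ratio test implies the series converges.

converges


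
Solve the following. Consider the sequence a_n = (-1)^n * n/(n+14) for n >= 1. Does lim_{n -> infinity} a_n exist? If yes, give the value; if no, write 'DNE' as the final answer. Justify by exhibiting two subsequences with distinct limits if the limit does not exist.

Examine the behaviour of a_n along subsequences.
a_{2k} = 2k/(2k+14) -> 1. a_{2k+1} = -(2k+1)/(2k+15) -> -1.
Since these two subsequential limits are 1 and -1, distinct, the full sequence cannot converge (a convergent sequence has all subsequences tending to the same limit). So lim a_n does not exist.

DNE


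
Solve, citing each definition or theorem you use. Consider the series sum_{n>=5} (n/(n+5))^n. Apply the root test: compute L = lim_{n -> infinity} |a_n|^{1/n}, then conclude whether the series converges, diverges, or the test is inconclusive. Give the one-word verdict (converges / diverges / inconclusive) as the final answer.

Let a_n denote the general term. Form |a_n|^(1/n) and simplify:
|a_n|^(1/n) = n/(n + 5)
Take the limit as n -> infinity: L = 1.
Since L = 1, the root test is inconclusive. (In fact a_n = (n/(n+5))^n -> e^(-5) != 0, so the nth-term test shows divergence; but the root test itself gives no conclusion.)

inconclusive


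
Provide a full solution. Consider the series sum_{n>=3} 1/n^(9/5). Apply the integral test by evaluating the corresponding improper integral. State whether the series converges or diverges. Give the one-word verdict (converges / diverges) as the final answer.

Let f(x) = x^(-9/5). Then f is positive, continuous, and decreasing on [3, infinity), so the integral test applies.
Compute the improper integral int_{3}^infinity f(x) dx:
  antiderivative F(x) = -5/(4*x^(4/5)).
  As x -> infinity, F(x) -> 0 (since p = 9/5 > 1).
  So int = F(infinity) - F(3) = 0 - (-5*3^(1/5)/12) = 5*3^(1/5)/12.
  Finite, so by the integral test, the series converges.

converges


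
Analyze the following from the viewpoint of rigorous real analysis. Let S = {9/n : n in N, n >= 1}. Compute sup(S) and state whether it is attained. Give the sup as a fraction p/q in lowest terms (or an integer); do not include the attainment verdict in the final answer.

Analysis:
- Values: 9, 9/2, 3, 9/4, ... strictly decreasing.
- The maximum is 9 (n=1); sup = 9 (attained).
- The set is bounded below by 0; 9/n -> 0 so 0 is the greatest lower bound.
- 0 is not in the set, so inf = 0 is not attained.
Conclusion: sup(S) = 9, attained in S.

9


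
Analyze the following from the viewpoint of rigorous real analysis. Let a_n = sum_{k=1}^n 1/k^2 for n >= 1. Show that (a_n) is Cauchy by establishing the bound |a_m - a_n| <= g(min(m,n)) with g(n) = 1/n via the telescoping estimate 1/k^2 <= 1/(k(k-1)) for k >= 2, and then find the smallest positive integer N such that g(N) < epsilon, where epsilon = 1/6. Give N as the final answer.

For m > n >= 1: |a_m - a_n| = sum_{k=n+1}^m 1/k^2.
Use 1/k^2 <= 1/(k(k-1)) = 1/(k-1) - 1/k for k >= 2:
sum_{k=n+1}^m 1/k^2 <= sum_{k=n+1}^m (1/(k-1) - 1/k) = 1/n - 1/m <= 1/n.
By symmetry the same bound holds with n,m swapped, so |a_m - a_n| <= 1/min(m,n) = g(min(m,n)). Since g(n) -> 0, (a_n) is Cauchy.
Now solve g(N) < 1/6: 1/N < 1/6 <=> N > 1/(1/6) = 6.
The smallest integer strictly greater than 6 is N = 7.
Check: g(7) = 1/7 < 1/6; g(6) = 1/6 >= 1/6. So N = 7.

7


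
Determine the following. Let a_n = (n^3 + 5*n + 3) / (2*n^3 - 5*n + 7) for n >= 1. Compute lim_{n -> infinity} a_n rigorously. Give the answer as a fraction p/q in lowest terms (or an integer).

Divide numerator and denominator by n^3, the highest power:
numerator / n^3 = 1 + 5/n^2 + 3/n^3
denominator / n^3 = 2 - 5/n^2 + 7/n^3
As n -> infinity, all terms of the form c/n^k (k >= 1) tend to 0.
So numerator / n^3 -> 1 and denominator / n^3 -> 2.
Therefore lim a_n = 1/2.

1/2


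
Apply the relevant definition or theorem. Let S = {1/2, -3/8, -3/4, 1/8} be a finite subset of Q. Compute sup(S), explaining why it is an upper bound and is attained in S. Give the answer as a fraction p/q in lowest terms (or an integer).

S is finite, so sup(S) = max(S).
Sorted decreasing:
1/2, 1/8, -3/8, -3/4
The extremum is 1/2.
For every x in S, x <= 1/2. And 1/2 is in S, so it is attained.
Therefore sup(S) = 1/2.

1/2


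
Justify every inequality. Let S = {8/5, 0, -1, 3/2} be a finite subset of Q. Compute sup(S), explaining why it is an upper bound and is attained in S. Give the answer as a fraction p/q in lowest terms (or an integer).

S is finite, so sup(S) = max(S).
Sorted decreasing:
8/5, 3/2, 0, -1
The extremum is 8/5.
For every x in S, x <= 8/5. And 8/5 is in S, so it is attained.
Therefore sup(S) = 8/5.

8/5


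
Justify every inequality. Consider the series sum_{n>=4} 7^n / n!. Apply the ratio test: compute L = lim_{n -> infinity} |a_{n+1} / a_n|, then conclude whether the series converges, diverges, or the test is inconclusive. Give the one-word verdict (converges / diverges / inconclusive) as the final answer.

Let a_n denote the general term. Form the ratio a_{n+1}/a_n and simplify:
a_{n+1}/a_n = 7/(n + 1)
Take the limit as n -> infinity: L = 0.
Since L = 0 < 1, the ratio test implies the series converges.

converges


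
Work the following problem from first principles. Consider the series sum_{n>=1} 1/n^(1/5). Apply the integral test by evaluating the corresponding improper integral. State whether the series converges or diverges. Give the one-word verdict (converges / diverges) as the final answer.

Let f(x) = x^(-1/5). Then f is positive, continuous, and decreasing on [1, infinity), so the integral test applies.
Compute the improper integral int_{1}^infinity f(x) dx:
  antiderivative F(x) = 5*x^(4/5)/4.
  As x -> infinity, F(x) -> infinity (since p = 1/5 < 1).
  So the integral diverges. By the integral test, the series diverges.

diverges


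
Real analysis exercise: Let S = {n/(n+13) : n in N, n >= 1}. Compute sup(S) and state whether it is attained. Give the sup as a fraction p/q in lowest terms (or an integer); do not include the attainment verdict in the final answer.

Analysis:
- Values: 1/14, 2/15, 3/16, 4/17, ... strictly increasing.
- Minimum is 1/14 (n=1); inf = 1/14 (attained).
- n/(n+13) = 1 - 13/(n+13) -> 1 from below as n -> infinity, and never equals 1.
- So sup = 1 (not attained).
Conclusion: sup(S) = 1, not attained in S.

1


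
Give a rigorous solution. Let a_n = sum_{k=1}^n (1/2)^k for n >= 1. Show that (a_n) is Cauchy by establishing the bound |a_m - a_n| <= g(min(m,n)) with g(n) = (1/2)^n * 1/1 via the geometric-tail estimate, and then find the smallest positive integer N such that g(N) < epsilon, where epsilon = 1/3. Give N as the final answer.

For m > n >= 1: |a_m - a_n| = sum_{k=n+1}^m (1/2)^k < sum_{k=n+1}^infinity (1/2)^k = (1/2)^(n+1) / (1 - 1/2) = (1/2)^n * (1/2) * (2/1) = (1/2)^n * 1/1.
So g(n) = (1/2)^n / 1. Since g(n) -> 0, (a_n) is Cauchy.
Now solve g(N) < 1/3: (1/2)^N / 1 < 1/3 <=> 2^N > 1 / (1 * 1/3) = 3.
Check powers of 2: 2^1 = 2 <= 3, 2^2 = 4 > 3.
So the smallest such N is 2. Check: g(2) = 1/(1 * 4) = 1/4 < 1/3.

2


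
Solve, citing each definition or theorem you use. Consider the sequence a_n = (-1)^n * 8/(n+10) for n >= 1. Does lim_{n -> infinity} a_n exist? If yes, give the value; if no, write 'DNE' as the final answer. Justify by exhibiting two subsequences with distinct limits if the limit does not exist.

Examine the behaviour of a_n along subsequences.
Even-n subsequence a_{2k} = 8/(2k+10) -> 0. Odd-n subsequence a_{2k+1} = -8/(2k+11) -> 0. Both tend to 0, which suggests the limit is 0; verify directly.
|a_n - 0| = 8/(n+10) < 8/n for every n >= 1.
Given epsilon > 0, choose a positive integer N > 8/epsilon. Then for all n >= N, |a_n| < 8/n <= 8/N < epsilon.
So by the definition of the limit, lim a_n exists and equals 0.

0


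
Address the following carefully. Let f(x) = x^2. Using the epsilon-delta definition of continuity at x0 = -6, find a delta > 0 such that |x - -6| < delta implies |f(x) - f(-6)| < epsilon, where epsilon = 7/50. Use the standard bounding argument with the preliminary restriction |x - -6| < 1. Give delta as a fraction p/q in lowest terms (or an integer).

Factor: |x^2 - (-6)^2| = |x - -6| * |x + -6|.
Impose |x - -6| < 1 first. Then |x + -6| = |(x - -6) + 2*(-6)| <= |x - -6| + 2*|-6| < 1 + 12 = 13.
So |x^2 - (-6)^2| < delta * 13.
We need delta * 13 <= 7/50, i.e. delta <= 7/50/13 = 7/650.
Since 7/650 < 1, this is tighter than 1; take delta = 7/650.
So delta = 7/650 works.

7/650


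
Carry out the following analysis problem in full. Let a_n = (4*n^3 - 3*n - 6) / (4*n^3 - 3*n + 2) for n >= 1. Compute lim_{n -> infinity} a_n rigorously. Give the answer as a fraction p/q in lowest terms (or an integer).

Divide numerator and denominator by n^3, the highest power:
numerator / n^3 = 4 - 3/n^2 - 6/n^3
denominator / n^3 = 4 - 3/n^2 + 2/n^3
As n -> infinity, all terms of the form c/n^k (k >= 1) tend to 0.
So numerator / n^3 -> 4 and denominator / n^3 -> 4.
Therefore lim a_n = 1.

1


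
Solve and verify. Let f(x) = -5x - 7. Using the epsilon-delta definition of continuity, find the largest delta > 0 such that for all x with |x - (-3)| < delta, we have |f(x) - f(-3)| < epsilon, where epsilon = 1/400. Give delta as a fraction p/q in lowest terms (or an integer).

We compute f(-3) = -5*(-3) - 7 = 8.
|f(x) - f(-3)| = |-5x - 7 - (8)| = |-5(x - (-3))| = 5|x - (-3)|.
We need 5|x - (-3)| < 1/400, i.e. |x - (-3)| < 1/400 / 5 = 1/2000.
So any delta <= 1/2000 works. Conversely, if delta > 1/2000, then x = -3 + 1/2000 satisfies |x - (-3)| = 1/2000 < delta but |f(x) - f(-3)| = 5 * 1/2000 = 1/400, which is not < 1/400; so no larger delta works.
Hence the largest such delta is 1/2000.

1/2000


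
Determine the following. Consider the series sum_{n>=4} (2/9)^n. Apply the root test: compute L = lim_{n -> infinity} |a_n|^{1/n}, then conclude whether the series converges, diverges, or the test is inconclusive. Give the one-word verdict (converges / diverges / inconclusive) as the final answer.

Let a_n denote the general term. Form |a_n|^(1/n) and simplify:
|a_n|^(1/n) = 2/9
Take the limit as n -> infinity: L = 2/9.
Since L = 2/9 < 1, the root test implies convergence.

converges


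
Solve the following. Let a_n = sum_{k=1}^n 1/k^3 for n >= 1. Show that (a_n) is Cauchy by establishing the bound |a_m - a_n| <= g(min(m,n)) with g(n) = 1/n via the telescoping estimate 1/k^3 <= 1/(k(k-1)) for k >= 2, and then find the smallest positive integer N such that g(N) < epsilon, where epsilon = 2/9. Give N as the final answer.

For m > n >= 1: |a_m - a_n| = sum_{k=n+1}^m 1/k^3.
Use 1/k^3 <= 1/(k(k-1)) = 1/(k-1) - 1/k for k >= 2 (which holds since k^3 >= k^2 >= k(k-1) for k >= 2):
sum_{k=n+1}^m 1/k^3 <= sum_{k=n+1}^m (1/(k-1) - 1/k) = 1/n - 1/m <= 1/n.
By symmetry the same bound holds with n,m swapped, so |a_m - a_n| <= 1/min(m,n) = g(min(m,n)). Since g(n) -> 0, (a_n) is Cauchy.
Now solve g(N) < 2/9: 1/N < 2/9 <=> N > 1/(2/9) = 9/2.
The smallest integer strictly greater than 9/2 is N = 5.
Check: g(5) = 1/5 < 2/9; g(4) = 1/4 >= 2/9. So N = 5.

5


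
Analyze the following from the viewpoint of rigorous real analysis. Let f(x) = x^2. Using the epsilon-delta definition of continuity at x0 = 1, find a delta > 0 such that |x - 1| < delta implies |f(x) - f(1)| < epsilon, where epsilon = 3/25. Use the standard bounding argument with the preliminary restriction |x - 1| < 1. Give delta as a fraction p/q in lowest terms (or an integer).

Factor: |x^2 - (1)^2| = |x - 1| * |x + 1|.
Impose |x - 1| < 1 first. Then |x + 1| = |(x - 1) + 2*(1)| <= |x - 1| + 2*|1| < 1 + 2 = 3.
So |x^2 - (1)^2| < delta * 3.
We need delta * 3 <= 3/25, i.e. delta <= 3/25/3 = 1/25.
Since 1/25 < 1, this is tighter than 1; take delta = 1/25.
So delta = 1/25 works.

1/25


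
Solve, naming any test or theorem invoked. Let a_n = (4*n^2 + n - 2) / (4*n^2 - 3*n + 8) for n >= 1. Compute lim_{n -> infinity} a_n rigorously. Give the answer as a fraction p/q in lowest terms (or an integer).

Divide numerator and denominator by n^2, the highest power:
numerator / n^2 = 4 + 1/n - 2/n^2
denominator / n^2 = 4 - 3/n + 8/n^2
As n -> infinity, all terms of the form c/n^k (k >= 1) tend to 0.
So numerator / n^2 -> 4 and denominator / n^2 -> 4.
Therefore lim a_n = 1.

1


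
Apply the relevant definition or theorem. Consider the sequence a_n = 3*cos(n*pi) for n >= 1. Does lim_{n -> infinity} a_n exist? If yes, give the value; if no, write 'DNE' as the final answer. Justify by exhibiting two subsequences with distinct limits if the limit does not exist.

Examine the behaviour of a_n along subsequences.
cos(n*pi) = (-1)^n, so a_n = 3*(-1)^n. a_{2k} = 3 -> 3. a_{2k+1} = -3 -> -3.
Since these two subsequential limits are 3 and -3, distinct, the full sequence cannot converge (a convergent sequence has all subsequences tending to the same limit). So lim a_n does not exist.

DNE


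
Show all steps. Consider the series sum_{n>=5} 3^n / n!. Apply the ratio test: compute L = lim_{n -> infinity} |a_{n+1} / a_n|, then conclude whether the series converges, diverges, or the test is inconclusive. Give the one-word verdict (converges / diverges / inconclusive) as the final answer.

Let a_n denote the general term. Form the ratio a_{n+1}/a_n and simplify:
a_{n+1}/a_n = 3/(n + 1)
Take the limit as n -> infinity: L = 0.
Since L = 0 < 1, the ratio test implies the series converges.

converges


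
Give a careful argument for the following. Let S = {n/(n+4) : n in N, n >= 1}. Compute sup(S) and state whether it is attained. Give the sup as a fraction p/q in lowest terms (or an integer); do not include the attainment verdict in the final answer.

Analysis:
- Values: 1/5, 1/3, 3/7, 1/2, ... strictly increasing.
- Minimum is 1/5 (n=1); inf = 1/5 (attained).
- n/(n+4) = 1 - 4/(n+4) -> 1 from below as n -> infinity, and never equals 1.
- So sup = 1 (not attained).
Conclusion: sup(S) = 1, not attained in S.

1


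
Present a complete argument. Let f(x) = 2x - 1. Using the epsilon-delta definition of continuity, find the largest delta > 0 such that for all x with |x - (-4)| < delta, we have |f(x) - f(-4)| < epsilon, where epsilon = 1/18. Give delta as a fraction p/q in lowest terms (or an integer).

We compute f(-4) = 2*(-4) - 1 = -9.
|f(x) - f(-4)| = |2x - 1 - (-9)| = |2(x - (-4))| = 2|x - (-4)|.
We need 2|x - (-4)| < 1/18, i.e. |x - (-4)| < 1/18 / 2 = 1/36.
So any delta <= 1/36 works. Conversely, if delta > 1/36, then x = -4 + 1/36 satisfies |x - (-4)| = 1/36 < delta but |f(x) - f(-4)| = 2 * 1/36 = 1/18, which is not < 1/18; so no larger delta works.
Hence the largest such delta is 1/36.

1/36


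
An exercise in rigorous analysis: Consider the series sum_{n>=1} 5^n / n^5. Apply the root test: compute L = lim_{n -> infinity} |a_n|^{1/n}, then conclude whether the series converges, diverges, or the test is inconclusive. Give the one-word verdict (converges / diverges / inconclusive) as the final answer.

Let a_n denote the general term. Form |a_n|^(1/n) and simplify:
|a_n|^(1/n) = 5/n^(5/n)
Take the limit as n -> infinity: L = 5.
Since L = 5 > 1, the root test implies divergence.

diverges


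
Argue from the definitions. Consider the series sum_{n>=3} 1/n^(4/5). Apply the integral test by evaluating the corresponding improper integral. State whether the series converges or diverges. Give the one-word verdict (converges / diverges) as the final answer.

Let f(x) = x^(-4/5). Then f is positive, continuous, and decreasing on [3, infinity), so the integral test applies.
Compute the improper integral int_{3}^infinity f(x) dx:
  antiderivative F(x) = 5*x^(1/5).
  As x -> infinity, F(x) -> infinity (since p = 4/5 < 1).
  So the integral diverges. By the integral test, the series diverges.

diverges


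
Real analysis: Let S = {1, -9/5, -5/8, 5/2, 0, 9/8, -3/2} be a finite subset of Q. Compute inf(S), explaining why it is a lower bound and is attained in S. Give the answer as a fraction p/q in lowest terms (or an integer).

S is finite, so inf(S) = min(S).
Sorted increasing:
-9/5, -3/2, -5/8, 0, 1, 9/8, 5/2
The extremum is -9/5.
For every x in S, x >= -9/5. And -9/5 is in S, so it is attained.
Therefore inf(S) = -9/5.

-9/5


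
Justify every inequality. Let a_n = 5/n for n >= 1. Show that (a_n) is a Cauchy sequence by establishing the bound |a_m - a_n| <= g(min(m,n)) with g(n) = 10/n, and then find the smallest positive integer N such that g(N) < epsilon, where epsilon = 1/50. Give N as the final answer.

For any m, n >= 1, by the triangle inequality:
|a_m - a_n| = |5/m - 5/n| <= 5*1/m + 5*1/n <= 10/min(m,n).
So g(n) = 10/n bounds the Cauchy difference. Since g(n) -> 0, (a_n) is Cauchy.
Now solve g(N) < 1/50: 10/N < 1/50 <=> N > 10 / (1/50) = 500.
The smallest integer strictly greater than 500 is N = 501.
Check: g(501) = 10/501 = 10/501 < 1/50; g(500) = 1/50 >= 1/50. So N = 501.

501


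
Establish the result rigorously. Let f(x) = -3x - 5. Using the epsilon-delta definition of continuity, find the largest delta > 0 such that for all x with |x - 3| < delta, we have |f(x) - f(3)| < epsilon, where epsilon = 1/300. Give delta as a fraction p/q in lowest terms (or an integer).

We compute f(3) = -3*(3) - 5 = -14.
|f(x) - f(3)| = |-3x - 5 - (-14)| = |-3(x - 3)| = 3|x - 3|.
We need 3|x - 3| < 1/300, i.e. |x - 3| < 1/300 / 3 = 1/900.
So any delta <= 1/900 works. Conversely, if delta > 1/900, then x = 3 + 1/900 satisfies |x - 3| = 1/900 < delta but |f(x) - f(3)| = 3 * 1/900 = 1/300, which is not < 1/300; so no larger delta works.
Hence the largest such delta is 1/900.

1/900


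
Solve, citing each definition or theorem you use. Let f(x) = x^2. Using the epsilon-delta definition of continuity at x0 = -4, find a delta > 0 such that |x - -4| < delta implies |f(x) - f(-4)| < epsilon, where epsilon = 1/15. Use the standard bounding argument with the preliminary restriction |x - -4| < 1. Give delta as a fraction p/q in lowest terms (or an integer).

Factor: |x^2 - (-4)^2| = |x - -4| * |x + -4|.
Impose |x - -4| < 1 first. Then |x + -4| = |(x - -4) + 2*(-4)| <= |x - -4| + 2*|-4| < 1 + 8 = 9.
So |x^2 - (-4)^2| < delta * 9.
We need delta * 9 <= 1/15, i.e. delta <= 1/15/9 = 1/135.
Since 1/135 < 1, this is tighter than 1; take delta = 1/135.
So delta = 1/135 works.

1/135


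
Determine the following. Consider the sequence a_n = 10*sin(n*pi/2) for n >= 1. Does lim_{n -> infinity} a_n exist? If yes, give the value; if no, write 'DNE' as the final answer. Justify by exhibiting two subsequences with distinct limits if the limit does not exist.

Examine the behaviour of a_n along subsequences.
a_{4k+1} = 10*sin(pi/2 + 2k*pi) = 10 -> 10. a_{4k+3} = 10*sin(3pi/2 + 2k*pi) = -10 -> -10.
Since these two subsequential limits are 10 and -10, distinct, the full sequence cannot converge (a convergent sequence has all subsequences tending to the same limit). So lim a_n does not exist.

DNE


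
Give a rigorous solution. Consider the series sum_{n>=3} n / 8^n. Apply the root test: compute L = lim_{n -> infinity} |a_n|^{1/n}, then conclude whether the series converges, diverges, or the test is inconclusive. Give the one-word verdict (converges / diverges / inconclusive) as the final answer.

Let a_n denote the general term. Form |a_n|^(1/n) and simplify:
|a_n|^(1/n) = n^(1/n)/8
Take the limit as n -> infinity: L = 1/8.
Since L = 1/8 < 1, the root test implies convergence.

converges


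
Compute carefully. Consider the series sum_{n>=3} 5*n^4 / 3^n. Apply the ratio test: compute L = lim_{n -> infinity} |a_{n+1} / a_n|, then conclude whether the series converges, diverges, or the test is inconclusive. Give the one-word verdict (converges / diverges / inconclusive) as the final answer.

Let a_n denote the general term. Form the ratio a_{n+1}/a_n and simplify:
a_{n+1}/a_n = (n + 1)^4/(3*n^4)
Take the limit as n -> infinity: L = 1/3.
Since L = 1/3 < 1, the ratio test implies the series converges.

converges


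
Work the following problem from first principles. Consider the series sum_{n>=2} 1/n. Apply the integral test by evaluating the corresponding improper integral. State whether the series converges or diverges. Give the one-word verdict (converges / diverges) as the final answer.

Let f(x) = 1/x. Then f is positive, continuous, and decreasing on [2, infinity), so the integral test applies.
Compute the improper integral int_{2}^infinity f(x) dx:
  antiderivative F(x) = log(x).
  As x -> infinity, log(x) -> infinity.
  So int = infinity - log(2) = infinity. By the integral test, the series diverges.

diverges


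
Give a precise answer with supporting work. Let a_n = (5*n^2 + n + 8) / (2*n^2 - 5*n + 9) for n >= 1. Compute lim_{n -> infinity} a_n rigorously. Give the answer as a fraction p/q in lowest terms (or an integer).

Divide numerator and denominator by n^2, the highest power:
numerator / n^2 = 5 + 1/n + 8/n^2
denominator / n^2 = 2 - 5/n + 9/n^2
As n -> infinity, all terms of the form c/n^k (k >= 1) tend to 0.
So numerator / n^2 -> 5 and denominator / n^2 -> 2.
Therefore lim a_n = 5/2.

5/2


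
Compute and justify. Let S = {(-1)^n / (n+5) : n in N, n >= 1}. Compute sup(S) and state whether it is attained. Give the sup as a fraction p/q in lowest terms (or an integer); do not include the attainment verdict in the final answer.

Analysis:
- Values: -1/6, 1/7, -1/8, 1/9, -1/10, ...
- Positive terms (even n): 1/(2+5), 1/(4+5), ... decreasing -> max = 1/7 (n=2).
- Negative terms (odd n): -1/(1+5), -1/(3+5), ... increasing -> min = -1/6 (n=1).
- So sup = 1/7 (attained at n=2); inf = -1/6 (attained at n=1).
Conclusion: sup(S) = 1/7, attained in S.

1/7


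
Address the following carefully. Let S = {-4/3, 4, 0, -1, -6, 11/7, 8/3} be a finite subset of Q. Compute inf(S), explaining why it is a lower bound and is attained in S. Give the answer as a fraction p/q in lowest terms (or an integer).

S is finite, so inf(S) = min(S).
Sorted increasing:
-6, -4/3, -1, 0, 11/7, 8/3, 4
The extremum is -6.
For every x in S, x >= -6. And -6 is in S, so it is attained.
Therefore inf(S) = -6.

-6


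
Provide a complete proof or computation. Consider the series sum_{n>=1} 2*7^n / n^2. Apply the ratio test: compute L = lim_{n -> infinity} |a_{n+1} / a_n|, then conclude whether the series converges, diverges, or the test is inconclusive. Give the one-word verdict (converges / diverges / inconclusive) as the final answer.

Let a_n denote the general term. Form the ratio a_{n+1}/a_n and simplify:
a_{n+1}/a_n = 7*n^2/(n + 1)^2
Take the limit as n -> infinity: L = 7.
Since L = 7 > 1 (or L = infinity), the ratio test implies the series diverges.

diverges


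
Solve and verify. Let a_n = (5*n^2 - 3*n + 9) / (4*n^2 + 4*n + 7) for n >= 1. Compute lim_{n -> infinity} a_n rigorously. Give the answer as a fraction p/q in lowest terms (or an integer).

Divide numerator and denominator by n^2, the highest power:
numerator / n^2 = 5 - 3/n + 9/n^2
denominator / n^2 = 4 + 4/n + 7/n^2
As n -> infinity, all terms of the form c/n^k (k >= 1) tend to 0.
So numerator / n^2 -> 5 and denominator / n^2 -> 4.
Therefore lim a_n = 5/4.

5/4


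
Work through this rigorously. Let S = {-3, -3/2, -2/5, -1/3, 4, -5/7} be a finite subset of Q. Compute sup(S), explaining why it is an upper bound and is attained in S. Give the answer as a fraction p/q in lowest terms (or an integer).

S is finite, so sup(S) = max(S).
Sorted decreasing:
4, -1/3, -2/5, -5/7, -3/2, -3
The extremum is 4.
For every x in S, x <= 4. And 4 is in S, so it is attained.
Therefore sup(S) = 4.

4


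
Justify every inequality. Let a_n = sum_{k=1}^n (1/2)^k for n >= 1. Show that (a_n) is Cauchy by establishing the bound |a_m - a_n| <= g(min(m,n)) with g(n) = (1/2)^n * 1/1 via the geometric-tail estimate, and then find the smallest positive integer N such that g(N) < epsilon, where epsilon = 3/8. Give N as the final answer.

For m > n >= 1: |a_m - a_n| = sum_{k=n+1}^m (1/2)^k < sum_{k=n+1}^infinity (1/2)^k = (1/2)^(n+1) / (1 - 1/2) = (1/2)^n * (1/2) * (2/1) = (1/2)^n * 1/1.
So g(n) = (1/2)^n / 1. Since g(n) -> 0, (a_n) is Cauchy.
Now solve g(N) < 3/8: (1/2)^N / 1 < 3/8 <=> 2^N > 1 / (1 * 3/8) = 8/3.
Check powers of 2: 2^1 = 2 <= 8/3, 2^2 = 4 > 8/3.
So the smallest such N is 2. Check: g(2) = 1/(1 * 4) = 1/4 < 3/8.

2
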